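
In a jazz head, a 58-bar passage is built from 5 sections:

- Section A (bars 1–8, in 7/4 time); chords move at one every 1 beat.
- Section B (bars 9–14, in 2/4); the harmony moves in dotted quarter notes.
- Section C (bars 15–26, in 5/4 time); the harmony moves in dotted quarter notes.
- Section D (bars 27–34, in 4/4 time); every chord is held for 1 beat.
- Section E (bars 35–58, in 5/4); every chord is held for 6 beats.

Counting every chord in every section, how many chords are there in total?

A: 8 bars × 7 beats = 56 beats; 1 beat/chord → 56 chords.
B: 6 bars × 2 beats = 12 beats; 1.5 beats/chord → 8 chords.
C: 12 bars × 5 beats = 60 beats; 1.5 beats/chord → 40 chords.
D: 8 bars × 4 beats = 32 beats; 1 beat/chord → 32 chords.
E: 24 bars × 5 beats = 120 beats; 6 beats/chord → 20 chords.
Total: 56 + 8 + 40 + 32 + 20 = 156.

156 chords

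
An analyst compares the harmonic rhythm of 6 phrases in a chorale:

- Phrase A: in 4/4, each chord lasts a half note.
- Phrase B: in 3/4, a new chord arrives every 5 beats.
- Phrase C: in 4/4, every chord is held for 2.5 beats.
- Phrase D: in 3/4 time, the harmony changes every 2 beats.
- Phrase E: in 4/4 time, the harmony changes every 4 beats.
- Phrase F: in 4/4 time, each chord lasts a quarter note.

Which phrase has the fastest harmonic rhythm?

Phrase F

A: 4 beats/bar ÷ 2 beats/chord = 2 chords/bar.
B: 3 beats/bar ÷ 5 beats/chord = 0.6 chords/bar.
C: 4 beats/bar ÷ 2.5 beats/chord = 1.6 chords/bar.
D: 3 beats/bar ÷ 2 beats/chord = 1.5 chords/bar.
E: 4 beats/bar ÷ 4 beats/chord = 1 chord/bar.
F: 4 beats/bar ÷ 1 beat/chord = 4 chords/bar.
Fastest is F at 4 chords/bar.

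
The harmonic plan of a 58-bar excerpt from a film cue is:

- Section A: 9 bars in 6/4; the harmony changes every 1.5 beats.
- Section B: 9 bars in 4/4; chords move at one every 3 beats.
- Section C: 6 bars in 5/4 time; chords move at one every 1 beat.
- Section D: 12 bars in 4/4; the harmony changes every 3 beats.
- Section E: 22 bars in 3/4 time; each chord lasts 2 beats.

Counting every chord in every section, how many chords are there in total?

A: 9·6 = 54 beats, 54/1.5 = 36 chords.
B: 9·4 = 36 beats, 36/3 = 12 chords.
C: 6·5 = 30 beats, 30/1 = 30 chords.
D: 12·4 = 48 beats, 48/3 = 16 chords.
E: 22·3 = 66 beats, 66/2 = 33 chords.
Total: 36 + 12 + 30 + 16 + 33 = 127.

127 chords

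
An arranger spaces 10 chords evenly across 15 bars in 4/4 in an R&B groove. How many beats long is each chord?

15 bars × 4 beats/bar = 60 beats total.
60 beats ÷ 10 chords = 6 beats per chord.

6 beats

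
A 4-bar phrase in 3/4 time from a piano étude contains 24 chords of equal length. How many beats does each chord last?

0.5 beats

4 bars × 3 beats/bar = 12 beats total.
12 beats ÷ 24 chords = 0.5 beats per chord.
(That is an eighth note.)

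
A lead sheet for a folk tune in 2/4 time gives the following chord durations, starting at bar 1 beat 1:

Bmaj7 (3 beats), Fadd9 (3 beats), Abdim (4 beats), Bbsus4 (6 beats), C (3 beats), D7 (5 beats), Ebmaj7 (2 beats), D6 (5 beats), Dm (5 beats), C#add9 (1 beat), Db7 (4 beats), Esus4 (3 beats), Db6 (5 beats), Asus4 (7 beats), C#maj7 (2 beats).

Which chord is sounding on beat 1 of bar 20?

Beat 1 of bar 20 is beat (20−1)×2 + 1 = 39 overall.
Running totals: Bmaj7 ends at 3, Fadd9 ends at 6, Abdim ends at 10, Bbsus4 ends at 16, C ends at 19, D7 ends at 24, Ebmaj7 ends at 26, D6 ends at 31, Dm ends at 36, C#add9 ends at 37, Db7 ends at 41.
Beat 39 falls within Db7.

Db7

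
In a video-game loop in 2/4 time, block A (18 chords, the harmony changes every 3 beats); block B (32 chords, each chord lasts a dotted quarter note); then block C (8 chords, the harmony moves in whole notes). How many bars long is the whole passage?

67 bars

A: 18 × 3 = 54 beats = 27 bars.
B: 32 × 1.5 = 48 beats = 24 bars.
C: 8 × 4 = 32 beats = 16 bars.
Total: 27 + 24 + 16 = 67 bars.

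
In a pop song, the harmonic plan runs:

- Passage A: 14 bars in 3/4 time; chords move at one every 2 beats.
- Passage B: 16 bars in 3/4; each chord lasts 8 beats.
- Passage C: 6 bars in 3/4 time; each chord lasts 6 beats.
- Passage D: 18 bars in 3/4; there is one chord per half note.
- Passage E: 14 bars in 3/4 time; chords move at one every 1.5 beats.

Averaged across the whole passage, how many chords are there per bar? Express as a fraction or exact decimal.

A: 14 bars of 3 beats is 42 beats; at 2 beats each that's 21 chords.
B: 16 bars of 3 beats is 48 beats; at 8 beats each that's 6 chords.
C: 6 bars of 3 beats is 18 beats; at 6 beats each that's 3 chords.
D: 18 bars of 3 beats is 54 beats; at 2 beats each that's 27 chords.
E: 14 bars of 3 beats is 42 beats; at 1.5 beats each that's 28 chords.
Overall: 85 chords over 68 bars → 85/68 = 1.25 chords per bar.

1.25 chords per bar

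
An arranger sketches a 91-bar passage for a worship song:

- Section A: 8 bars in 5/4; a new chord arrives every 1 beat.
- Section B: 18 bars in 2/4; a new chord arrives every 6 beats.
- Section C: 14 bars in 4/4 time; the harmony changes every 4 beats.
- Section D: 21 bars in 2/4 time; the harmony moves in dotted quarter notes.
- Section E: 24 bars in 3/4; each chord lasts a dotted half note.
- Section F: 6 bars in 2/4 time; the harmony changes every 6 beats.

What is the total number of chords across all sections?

A: 8 bars × 5 beats = 40 beats; 1 beat/chord → 40 chords.
B: 18 bars × 2 beats = 36 beats; 6 beats/chord → 6 chords.
C: 14 bars × 4 beats = 56 beats; 4 beats/chord → 14 chords.
D: 21 bars × 2 beats = 42 beats; 1.5 beats/chord → 28 chords.
E: 24 bars × 3 beats = 72 beats; 3 beats/chord → 24 chords.
F: 6 bars × 2 beats = 12 beats; 6 beats/chord → 2 chords.
Total: 40 + 6 + 14 + 28 + 24 + 2 = 114.

114 chords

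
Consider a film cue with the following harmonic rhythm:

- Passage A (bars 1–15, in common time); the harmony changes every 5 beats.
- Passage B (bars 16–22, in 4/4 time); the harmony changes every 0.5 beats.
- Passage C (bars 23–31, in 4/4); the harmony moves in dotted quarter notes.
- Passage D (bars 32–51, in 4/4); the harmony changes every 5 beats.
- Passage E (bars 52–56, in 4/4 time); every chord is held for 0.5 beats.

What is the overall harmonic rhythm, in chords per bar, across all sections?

A: 15 bars of 4 beats is 60 beats; at 5 beats each that's 12 chords.
B: 7 bars of 4 beats is 28 beats; at 0.5 beats each that's 56 chords.
C: 9 bars of 4 beats is 36 beats; at 1.5 beats each that's 24 chords.
D: 20 bars of 4 beats is 80 beats; at 5 beats each that's 16 chords.
E: 5 bars of 4 beats is 20 beats; at 0.5 beats each that's 40 chords.
Overall: 148 chords over 56 bars → 148/56 = 37/14 chords per bar.

37/14 chords per bar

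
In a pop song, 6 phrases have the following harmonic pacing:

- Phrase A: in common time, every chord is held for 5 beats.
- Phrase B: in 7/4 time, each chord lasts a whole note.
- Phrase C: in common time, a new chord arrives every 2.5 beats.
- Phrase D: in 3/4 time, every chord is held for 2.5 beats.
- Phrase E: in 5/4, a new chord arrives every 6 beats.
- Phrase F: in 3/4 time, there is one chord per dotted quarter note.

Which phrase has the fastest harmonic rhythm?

A: 4 beats/bar ÷ 5 beats/chord = 0.8 chords/bar.
B: 7 beats/bar ÷ 4 beats/chord = 1.75 chords/bar.
C: 4 beats/bar ÷ 2.5 beats/chord = 1.6 chords/bar.
D: 3 beats/bar ÷ 2.5 beats/chord = 1.2 chords/bar.
E: 5 beats/bar ÷ 6 beats/chord = 5/6 chords/bar.
F: 3 beats/bar ÷ 1.5 beats/chord = 2 chords/bar.
Fastest is F at 2 chords/bar.

Phrase F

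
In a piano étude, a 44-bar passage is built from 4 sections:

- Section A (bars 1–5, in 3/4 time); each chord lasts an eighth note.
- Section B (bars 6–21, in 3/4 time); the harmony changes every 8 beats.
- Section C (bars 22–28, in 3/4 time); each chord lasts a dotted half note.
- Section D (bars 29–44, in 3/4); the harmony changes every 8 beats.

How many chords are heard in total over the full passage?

49 chords

A: 5·3 = 15 beats, 15/0.5 = 30 chords.
B: 16·3 = 48 beats, 48/8 = 6 chords.
C: 7·3 = 21 beats, 21/3 = 7 chords.
D: 16·3 = 48 beats, 48/8 = 6 chords.
Total: 30 + 6 + 7 + 6 = 49.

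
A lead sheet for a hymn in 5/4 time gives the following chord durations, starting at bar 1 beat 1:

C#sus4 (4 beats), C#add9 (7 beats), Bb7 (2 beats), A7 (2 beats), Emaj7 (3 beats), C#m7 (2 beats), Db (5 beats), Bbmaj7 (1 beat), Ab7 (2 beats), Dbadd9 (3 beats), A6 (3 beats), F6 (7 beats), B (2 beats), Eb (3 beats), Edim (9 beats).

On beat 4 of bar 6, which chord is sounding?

Dbadd9

Beat 4 of bar 6 is beat (6−1)×5 + 4 = 29 overall.
Running totals: C#sus4 ends at 4, C#add9 ends at 11, Bb7 ends at 13, A7 ends at 15, Emaj7 ends at 18, C#m7 ends at 20, Db ends at 25, Bbmaj7 ends at 26, Ab7 ends at 28, Dbadd9 ends at 31.
Beat 29 falls within Dbadd9.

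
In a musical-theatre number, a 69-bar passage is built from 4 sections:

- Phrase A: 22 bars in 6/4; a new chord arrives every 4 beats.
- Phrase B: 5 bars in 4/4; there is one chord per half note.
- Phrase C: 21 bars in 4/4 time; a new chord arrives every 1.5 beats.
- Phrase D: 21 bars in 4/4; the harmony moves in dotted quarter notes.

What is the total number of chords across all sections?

155 chords

A has 132 beats and chords last 4 each, so 33 chords.
B has 20 beats and chords last 2 each, so 10 chords.
C has 84 beats and chords last 1.5 each, so 56 chords.
D has 84 beats and chords last 1.5 each, so 56 chords.
Total: 33 + 10 + 56 + 56 = 155.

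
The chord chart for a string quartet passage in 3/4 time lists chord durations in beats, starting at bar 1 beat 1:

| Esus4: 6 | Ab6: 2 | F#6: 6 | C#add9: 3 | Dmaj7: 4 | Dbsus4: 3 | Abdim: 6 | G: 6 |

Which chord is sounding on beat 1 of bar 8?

Beat 1 of bar 8 is beat (8−1)×3 + 1 = 22 overall.
Running totals: Esus4 ends at 6, Ab6 ends at 8, F#6 ends at 14, C#add9 ends at 17, Dmaj7 ends at 21, Dbsus4 ends at 24.
Beat 22 falls within Dbsus4.

Dbsus4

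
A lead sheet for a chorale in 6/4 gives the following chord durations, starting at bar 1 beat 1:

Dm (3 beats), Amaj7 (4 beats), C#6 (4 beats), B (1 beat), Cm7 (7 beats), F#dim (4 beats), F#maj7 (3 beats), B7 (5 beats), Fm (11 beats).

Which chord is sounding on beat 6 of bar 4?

F#maj7

Beat 6 of bar 4 is beat (4−1)×6 + 6 = 24 overall.
Running totals: Dm ends at 3, Amaj7 ends at 7, C#6 ends at 11, B ends at 12, Cm7 ends at 19, F#dim ends at 23, F#maj7 ends at 26.
Beat 24 falls within F#maj7.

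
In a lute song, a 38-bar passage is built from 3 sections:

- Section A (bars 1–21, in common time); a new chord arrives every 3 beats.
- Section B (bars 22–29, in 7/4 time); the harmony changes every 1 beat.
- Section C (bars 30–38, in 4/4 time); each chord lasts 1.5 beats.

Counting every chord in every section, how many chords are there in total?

A has 84 beats and chords last 3 each, so 28 chords.
B has 56 beats and chords last 1 each, so 56 chords.
C has 36 beats and chords last 1.5 each, so 24 chords.
Total: 28 + 56 + 24 = 108.

108 chords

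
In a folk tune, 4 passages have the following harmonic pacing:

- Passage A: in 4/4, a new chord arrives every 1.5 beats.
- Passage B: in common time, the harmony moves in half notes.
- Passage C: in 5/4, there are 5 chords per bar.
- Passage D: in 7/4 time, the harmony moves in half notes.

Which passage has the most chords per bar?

Passage C

A: 4/1.5 = 8/3 chords/bar.
B: 4/2 = 2 chords/bar.
C: 5/1 = 5 chords/bar.
D: 7/2 = 3.5 chords/bar.
Fastest is C at 5 chords/bar.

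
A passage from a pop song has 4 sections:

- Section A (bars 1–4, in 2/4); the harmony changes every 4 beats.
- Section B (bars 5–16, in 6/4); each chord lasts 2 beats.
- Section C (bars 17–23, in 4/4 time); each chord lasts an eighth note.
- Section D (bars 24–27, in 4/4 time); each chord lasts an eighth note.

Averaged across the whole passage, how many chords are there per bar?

A: 4 × 2 = 8 beats ÷ 4 = 2 chords.
B: 12 × 6 = 72 beats ÷ 2 = 36 chords.
C: 7 × 4 = 28 beats ÷ 0.5 = 56 chords.
D: 4 × 4 = 16 beats ÷ 0.5 = 32 chords.
Overall: 126 chords over 27 bars → 126/27 = 14/3 chords per bar.

14/3 chords per bar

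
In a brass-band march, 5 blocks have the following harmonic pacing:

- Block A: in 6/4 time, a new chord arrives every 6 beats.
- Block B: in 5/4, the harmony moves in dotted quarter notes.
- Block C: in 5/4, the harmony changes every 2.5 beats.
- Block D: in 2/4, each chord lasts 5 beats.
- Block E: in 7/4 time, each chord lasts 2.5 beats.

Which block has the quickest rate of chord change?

Block B

A: 6 beats/bar ÷ 6 beats/chord = 1 chord/bar.
B: 5 beats/bar ÷ 1.5 beats/chord = 10/3 chords/bar.
C: 5 beats/bar ÷ 2.5 beats/chord = 2 chords/bar.
D: 2 beats/bar ÷ 5 beats/chord = 0.4 chords/bar.
E: 7 beats/bar ÷ 2.5 beats/chord = 2.8 chords/bar.
Fastest is B at 10/3 chords/bar.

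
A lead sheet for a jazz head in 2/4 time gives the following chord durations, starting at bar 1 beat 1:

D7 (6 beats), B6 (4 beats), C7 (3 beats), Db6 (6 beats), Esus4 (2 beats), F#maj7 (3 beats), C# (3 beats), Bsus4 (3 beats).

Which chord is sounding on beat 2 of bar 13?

C#

Beat 2 of bar 13 is beat (13−1)×2 + 2 = 26 overall.
Running totals: D7 ends at 6, B6 ends at 10, C7 ends at 13, Db6 ends at 19, Esus4 ends at 21, F#maj7 ends at 24, C# ends at 27.
Beat 26 falls within C#.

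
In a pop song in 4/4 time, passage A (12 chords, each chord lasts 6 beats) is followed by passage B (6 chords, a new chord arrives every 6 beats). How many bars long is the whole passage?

27 bars

A: 12 × 6 = 72 beats = 18 bars.
B: 6 × 6 = 36 beats = 9 bars.
Total: 18 + 9 = 27 bars.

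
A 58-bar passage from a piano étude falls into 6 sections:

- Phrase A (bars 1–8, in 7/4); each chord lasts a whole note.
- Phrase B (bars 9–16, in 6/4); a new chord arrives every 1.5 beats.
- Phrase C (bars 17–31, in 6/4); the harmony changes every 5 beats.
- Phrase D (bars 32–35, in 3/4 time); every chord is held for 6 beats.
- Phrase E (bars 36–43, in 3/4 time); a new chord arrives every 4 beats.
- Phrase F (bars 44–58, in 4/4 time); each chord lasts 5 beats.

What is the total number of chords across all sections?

A has 56 beats and chords last 4 each, so 14 chords.
B has 48 beats and chords last 1.5 each, so 32 chords.
C has 90 beats and chords last 5 each, so 18 chords.
D has 12 beats and chords last 6 each, so 2 chords.
E has 24 beats and chords last 4 each, so 6 chords.
F has 60 beats and chords last 5 each, so 12 chords.
Total: 14 + 32 + 18 + 2 + 6 + 12 = 84.

84 chords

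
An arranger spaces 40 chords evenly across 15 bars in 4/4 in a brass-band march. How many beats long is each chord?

15 bars × 4 beats/bar = 60 beats total.
60 beats ÷ 40 chords = 1.5 beats per chord.
(That is a dotted quarter note.)

1.5 beats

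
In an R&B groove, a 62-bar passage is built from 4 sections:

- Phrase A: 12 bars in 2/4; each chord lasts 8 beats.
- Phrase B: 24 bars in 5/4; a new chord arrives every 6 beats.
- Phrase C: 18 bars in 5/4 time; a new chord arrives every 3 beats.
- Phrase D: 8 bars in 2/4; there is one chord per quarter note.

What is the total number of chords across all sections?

69 chords

A: 12 bars × 2 beats = 24 beats; 8 beats/chord → 3 chords.
B: 24 bars × 5 beats = 120 beats; 6 beats/chord → 20 chords.
C: 18 bars × 5 beats = 90 beats; 3 beats/chord → 30 chords.
D: 8 bars × 2 beats = 16 beats; 1 beat/chord → 16 chords.
Total: 3 + 20 + 30 + 16 = 69.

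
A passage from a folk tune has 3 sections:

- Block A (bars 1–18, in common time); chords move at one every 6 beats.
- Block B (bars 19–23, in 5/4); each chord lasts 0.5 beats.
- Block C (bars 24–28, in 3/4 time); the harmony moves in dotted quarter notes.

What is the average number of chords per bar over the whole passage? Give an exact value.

A: 18 × 4 = 72 beats ÷ 6 = 12 chords.
B: 5 × 5 = 25 beats ÷ 0.5 = 50 chords.
C: 5 × 3 = 15 beats ÷ 1.5 = 10 chords.
Overall: 72 chords over 28 bars → 72/28 = 18/7 chords per bar.

18/7 chords per bar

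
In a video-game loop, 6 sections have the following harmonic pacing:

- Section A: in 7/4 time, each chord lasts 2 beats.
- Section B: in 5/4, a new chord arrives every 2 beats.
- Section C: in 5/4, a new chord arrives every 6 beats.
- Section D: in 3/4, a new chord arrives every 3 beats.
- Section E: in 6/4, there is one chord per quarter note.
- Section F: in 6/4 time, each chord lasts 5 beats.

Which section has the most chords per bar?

Section E

A: each chord is 2 beats in 7/4, so 3.5 per bar.
B: each chord is 2 beats in 5/4, so 2.5 per bar.
C: each chord is 6 beats in 5/4, so 5/6 per bar.
D: each chord is 3 beats in 3/4, so 1 per bar.
E: each chord is 1 beat in 6/4, so 6 per bar.
F: each chord is 5 beats in 6/4, so 1.2 per bar.
Fastest is E at 6 chords/bar.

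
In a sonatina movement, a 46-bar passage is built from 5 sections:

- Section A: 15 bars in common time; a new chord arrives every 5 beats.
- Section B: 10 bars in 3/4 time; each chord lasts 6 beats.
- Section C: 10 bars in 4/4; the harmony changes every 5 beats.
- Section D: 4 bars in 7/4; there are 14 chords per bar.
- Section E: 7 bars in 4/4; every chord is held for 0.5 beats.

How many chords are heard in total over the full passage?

137 chords

A: 15 bars × 4 beats = 60 beats; 5 beats/chord → 12 chords.
B: 10 bars × 3 beats = 30 beats; 6 beats/chord → 5 chords.
C: 10 bars × 4 beats = 40 beats; 5 beats/chord → 8 chords.
D: 4 bars × 7 beats = 28 beats; 0.5 beats/chord → 56 chords.
E: 7 bars × 4 beats = 28 beats; 0.5 beats/chord → 56 chords.
Total: 12 + 5 + 8 + 56 + 56 = 137.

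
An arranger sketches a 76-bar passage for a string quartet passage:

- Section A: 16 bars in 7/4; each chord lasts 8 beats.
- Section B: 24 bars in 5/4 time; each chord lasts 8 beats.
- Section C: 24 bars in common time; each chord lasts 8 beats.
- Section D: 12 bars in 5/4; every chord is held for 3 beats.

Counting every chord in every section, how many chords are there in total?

61 chords

A has 112 beats and chords last 8 each, so 14 chords.
B has 120 beats and chords last 8 each, so 15 chords.
C has 96 beats and chords last 8 each, so 12 chords.
D has 60 beats and chords last 3 each, so 20 chords.
Total: 14 + 15 + 12 + 20 = 61.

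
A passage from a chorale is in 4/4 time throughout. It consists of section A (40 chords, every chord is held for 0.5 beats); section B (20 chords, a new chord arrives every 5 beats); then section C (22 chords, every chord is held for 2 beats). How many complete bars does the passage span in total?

A: 40 × 0.5 = 20 beats = 5 bars.
B: 20 × 5 = 100 beats = 25 bars.
C: 22 × 2 = 44 beats = 11 bars.
Total: 5 + 25 + 11 = 41 bars.

41 bars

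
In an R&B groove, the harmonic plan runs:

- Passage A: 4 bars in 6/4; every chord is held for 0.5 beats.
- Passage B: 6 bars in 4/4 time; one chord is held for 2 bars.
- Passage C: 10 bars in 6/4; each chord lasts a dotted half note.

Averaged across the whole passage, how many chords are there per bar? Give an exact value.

3.55 chords per bar

A: 4 × 6 = 24 beats ÷ 0.5 = 48 chords.
B: 6 × 4 = 24 beats ÷ 8 = 3 chords.
C: 10 × 6 = 60 beats ÷ 3 = 20 chords.
Overall: 71 chords over 20 bars → 71/20 = 3.55 chords per bar.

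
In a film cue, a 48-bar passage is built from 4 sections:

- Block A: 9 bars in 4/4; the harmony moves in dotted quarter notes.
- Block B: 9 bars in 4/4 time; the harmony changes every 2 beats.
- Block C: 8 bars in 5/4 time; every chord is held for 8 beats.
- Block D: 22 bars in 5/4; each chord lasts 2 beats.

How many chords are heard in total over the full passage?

A: 9 bars × 4 beats = 36 beats; 1.5 beats/chord → 24 chords.
B: 9 bars × 4 beats = 36 beats; 2 beats/chord → 18 chords.
C: 8 bars × 5 beats = 40 beats; 8 beats/chord → 5 chords.
D: 22 bars × 5 beats = 110 beats; 2 beats/chord → 55 chords.
Total: 24 + 18 + 5 + 55 = 102.

102 chords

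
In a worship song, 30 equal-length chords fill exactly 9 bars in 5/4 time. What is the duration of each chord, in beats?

1.5 beats

9 bars × 5 beats/bar = 45 beats total.
45 beats ÷ 30 chords = 1.5 beats per chord.
(That is a dotted quarter note.)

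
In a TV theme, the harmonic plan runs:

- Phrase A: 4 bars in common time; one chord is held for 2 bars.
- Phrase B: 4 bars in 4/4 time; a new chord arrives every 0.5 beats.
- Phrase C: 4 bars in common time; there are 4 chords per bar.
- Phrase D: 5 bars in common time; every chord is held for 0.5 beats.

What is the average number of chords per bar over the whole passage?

90/17 chords per bar

A: 4 bars of 4 beats is 16 beats; at 8 beats each that's 2 chords.
B: 4 bars of 4 beats is 16 beats; at 0.5 beats each that's 32 chords.
C: 4 bars of 4 beats is 16 beats; at 1 beat each that's 16 chords.
D: 5 bars of 4 beats is 20 beats; at 0.5 beats each that's 40 chords.
Overall: 90 chords over 17 bars → 90/17 = 90/17 chords per bar.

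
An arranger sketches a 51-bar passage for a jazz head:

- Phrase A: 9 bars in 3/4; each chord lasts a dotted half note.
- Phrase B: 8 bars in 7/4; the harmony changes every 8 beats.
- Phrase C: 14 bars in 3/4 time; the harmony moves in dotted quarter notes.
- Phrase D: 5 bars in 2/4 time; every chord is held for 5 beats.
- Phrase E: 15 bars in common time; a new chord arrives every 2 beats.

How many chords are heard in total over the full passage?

76 chords

A: 9·3 = 27 beats, 27/3 = 9 chords.
B: 8·7 = 56 beats, 56/8 = 7 chords.
C: 14·3 = 42 beats, 42/1.5 = 28 chords.
D: 5·2 = 10 beats, 10/5 = 2 chords.
E: 15·4 = 60 beats, 60/2 = 30 chords.
Total: 9 + 7 + 28 + 2 + 30 = 76.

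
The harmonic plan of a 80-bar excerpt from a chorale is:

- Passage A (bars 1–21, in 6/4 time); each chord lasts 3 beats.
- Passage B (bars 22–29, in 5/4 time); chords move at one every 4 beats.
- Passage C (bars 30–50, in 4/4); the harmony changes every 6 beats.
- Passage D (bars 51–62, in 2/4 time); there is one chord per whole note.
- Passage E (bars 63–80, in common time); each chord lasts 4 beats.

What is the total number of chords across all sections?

90 chords

A: 21 bars × 6 beats = 126 beats; 3 beats/chord → 42 chords.
B: 8 bars × 5 beats = 40 beats; 4 beats/chord → 10 chords.
C: 21 bars × 4 beats = 84 beats; 6 beats/chord → 14 chords.
D: 12 bars × 2 beats = 24 beats; 4 beats/chord → 6 chords.
E: 18 bars × 4 beats = 72 beats; 4 beats/chord → 18 chords.
Total: 42 + 10 + 14 + 6 + 18 = 90.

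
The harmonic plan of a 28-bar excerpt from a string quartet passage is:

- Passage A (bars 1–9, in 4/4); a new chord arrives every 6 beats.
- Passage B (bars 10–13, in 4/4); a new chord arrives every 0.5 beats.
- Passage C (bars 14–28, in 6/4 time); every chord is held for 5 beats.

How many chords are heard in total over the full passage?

A has 36 beats and chords last 6 each, so 6 chords.
B has 16 beats and chords last 0.5 each, so 32 chords.
C has 90 beats and chords last 5 each, so 18 chords.
Total: 6 + 32 + 18 = 56.

56 chords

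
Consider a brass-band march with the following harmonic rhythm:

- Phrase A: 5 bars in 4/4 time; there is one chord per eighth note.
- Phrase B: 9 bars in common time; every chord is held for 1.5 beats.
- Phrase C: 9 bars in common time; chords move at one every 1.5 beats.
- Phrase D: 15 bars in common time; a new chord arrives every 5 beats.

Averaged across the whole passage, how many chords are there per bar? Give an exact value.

A: 5 × 4 = 20 beats ÷ 0.5 = 40 chords.
B: 9 × 4 = 36 beats ÷ 1.5 = 24 chords.
C: 9 × 4 = 36 beats ÷ 1.5 = 24 chords.
D: 15 × 4 = 60 beats ÷ 5 = 12 chords.
Overall: 100 chords over 38 bars → 100/38 = 50/19 chords per bar.

50/19 chords per bar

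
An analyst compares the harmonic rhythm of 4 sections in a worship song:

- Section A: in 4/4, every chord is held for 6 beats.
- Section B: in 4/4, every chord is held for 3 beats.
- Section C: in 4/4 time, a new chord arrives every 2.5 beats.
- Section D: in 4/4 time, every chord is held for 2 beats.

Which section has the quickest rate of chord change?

A: each chord is 6 beats in 4/4, so 2/3 per bar.
B: each chord is 3 beats in 4/4, so 4/3 per bar.
C: each chord is 2.5 beats in 4/4, so 1.6 per bar.
D: each chord is 2 beats in 4/4, so 2 per bar.
Fastest is D at 2 chords/bar.

Section D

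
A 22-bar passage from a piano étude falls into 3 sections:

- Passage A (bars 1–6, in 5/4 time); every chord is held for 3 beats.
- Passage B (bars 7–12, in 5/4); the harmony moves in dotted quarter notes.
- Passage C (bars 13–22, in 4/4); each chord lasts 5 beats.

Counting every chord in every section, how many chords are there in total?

A: 6·5 = 30 beats, 30/3 = 10 chords.
B: 6·5 = 30 beats, 30/1.5 = 20 chords.
C: 10·4 = 40 beats, 40/5 = 8 chords.
Total: 10 + 20 + 8 = 38.

38 chords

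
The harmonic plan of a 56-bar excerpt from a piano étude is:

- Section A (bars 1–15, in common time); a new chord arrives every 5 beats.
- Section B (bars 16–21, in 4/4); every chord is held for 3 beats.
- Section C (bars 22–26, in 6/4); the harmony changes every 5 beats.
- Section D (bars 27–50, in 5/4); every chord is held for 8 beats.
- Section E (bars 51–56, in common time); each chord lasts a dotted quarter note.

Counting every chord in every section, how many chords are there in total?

57 chords

A: 15 bars × 4 beats = 60 beats; 5 beats/chord → 12 chords.
B: 6 bars × 4 beats = 24 beats; 3 beats/chord → 8 chords.
C: 5 bars × 6 beats = 30 beats; 5 beats/chord → 6 chords.
D: 24 bars × 5 beats = 120 beats; 8 beats/chord → 15 chords.
E: 6 bars × 4 beats = 24 beats; 1.5 beats/chord → 16 chords.
Total: 12 + 8 + 6 + 15 + 16 = 57.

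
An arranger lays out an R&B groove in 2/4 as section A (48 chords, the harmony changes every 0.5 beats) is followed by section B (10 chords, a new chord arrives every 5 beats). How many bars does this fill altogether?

A: 48 × 0.5 = 24 beats = 12 bars.
B: 10 × 5 = 50 beats = 25 bars.
Total: 12 + 25 = 37 bars.

37 bars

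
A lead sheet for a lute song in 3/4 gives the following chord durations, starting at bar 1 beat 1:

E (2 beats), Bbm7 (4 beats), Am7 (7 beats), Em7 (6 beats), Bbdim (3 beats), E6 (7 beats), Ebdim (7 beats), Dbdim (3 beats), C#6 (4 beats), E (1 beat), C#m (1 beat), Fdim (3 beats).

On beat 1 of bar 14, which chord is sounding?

C#6

Beat 1 of bar 14 is beat (14−1)×3 + 1 = 40 overall.
Running totals: E ends at 2, Bbm7 ends at 6, Am7 ends at 13, Em7 ends at 19, Bbdim ends at 22, E6 ends at 29, Ebdim ends at 36, Dbdim ends at 39, C#6 ends at 43.
Beat 40 falls within C#6.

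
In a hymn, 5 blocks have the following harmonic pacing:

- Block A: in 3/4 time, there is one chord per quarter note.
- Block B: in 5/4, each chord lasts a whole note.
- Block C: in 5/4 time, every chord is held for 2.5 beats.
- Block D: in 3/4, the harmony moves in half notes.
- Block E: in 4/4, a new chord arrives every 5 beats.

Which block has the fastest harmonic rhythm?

Block A

A: 3/1 = 3 chords/bar.
B: 5/4 = 1.25 chords/bar.
C: 5/2.5 = 2 chords/bar.
D: 3/2 = 1.5 chords/bar.
E: 4/5 = 0.8 chords/bar.
Fastest is A at 3 chords/bar.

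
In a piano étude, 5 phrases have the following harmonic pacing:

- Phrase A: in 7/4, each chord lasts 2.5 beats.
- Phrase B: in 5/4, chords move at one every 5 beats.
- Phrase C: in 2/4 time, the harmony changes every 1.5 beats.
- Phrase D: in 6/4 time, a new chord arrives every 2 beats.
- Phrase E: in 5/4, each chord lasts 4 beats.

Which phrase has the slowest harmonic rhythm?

Phrase B

A: 7 beats/bar ÷ 2.5 beats/chord = 2.8 chords/bar.
B: 5 beats/bar ÷ 5 beats/chord = 1 chord/bar.
C: 2 beats/bar ÷ 1.5 beats/chord = 4/3 chords/bar.
D: 6 beats/bar ÷ 2 beats/chord = 3 chords/bar.
E: 5 beats/bar ÷ 4 beats/chord = 1.25 chords/bar.
Slowest is B at 1 chords/bar.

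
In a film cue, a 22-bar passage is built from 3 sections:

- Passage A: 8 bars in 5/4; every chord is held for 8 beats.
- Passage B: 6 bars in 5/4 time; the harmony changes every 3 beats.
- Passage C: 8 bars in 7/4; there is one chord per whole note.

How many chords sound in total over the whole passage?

29 chords

A has 40 beats and chords last 8 each, so 5 chords.
B has 30 beats and chords last 3 each, so 10 chords.
C has 56 beats and chords last 4 each, so 14 chords.
Total: 5 + 10 + 14 = 29.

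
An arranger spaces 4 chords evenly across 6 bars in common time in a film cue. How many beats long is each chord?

6 bars × 4 beats/bar = 24 beats total.
24 beats ÷ 4 chords = 6 beats per chord.

6 beats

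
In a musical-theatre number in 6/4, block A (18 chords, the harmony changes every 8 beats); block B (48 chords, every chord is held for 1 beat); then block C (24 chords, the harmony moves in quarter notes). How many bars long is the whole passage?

A: 18 × 8 = 144 beats = 24 bars.
B: 48 × 1 = 48 beats = 8 bars.
C: 24 × 1 = 24 beats = 4 bars.
Total: 24 + 8 + 4 = 36 bars.

36 bars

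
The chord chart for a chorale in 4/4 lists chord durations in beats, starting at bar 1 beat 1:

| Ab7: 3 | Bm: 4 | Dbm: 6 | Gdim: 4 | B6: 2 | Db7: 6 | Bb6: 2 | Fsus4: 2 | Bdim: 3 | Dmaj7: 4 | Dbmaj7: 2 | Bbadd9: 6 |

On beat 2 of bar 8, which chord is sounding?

Bdim

Beat 2 of bar 8 is beat (8−1)×4 + 2 = 30 overall.
Running totals: Ab7 ends at 3, Bm ends at 7, Dbm ends at 13, Gdim ends at 17, B6 ends at 19, Db7 ends at 25, Bb6 ends at 27, Fsus4 ends at 29, Bdim ends at 32.
Beat 30 falls within Bdim.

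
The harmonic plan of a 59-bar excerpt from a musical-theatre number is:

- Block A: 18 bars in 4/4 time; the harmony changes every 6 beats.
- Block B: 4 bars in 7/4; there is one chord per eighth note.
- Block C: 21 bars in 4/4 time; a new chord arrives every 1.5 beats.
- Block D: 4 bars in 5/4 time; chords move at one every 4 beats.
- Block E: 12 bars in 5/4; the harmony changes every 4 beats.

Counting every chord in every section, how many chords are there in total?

A has 72 beats and chords last 6 each, so 12 chords.
B has 28 beats and chords last 0.5 each, so 56 chords.
C has 84 beats and chords last 1.5 each, so 56 chords.
D has 20 beats and chords last 4 each, so 5 chords.
E has 60 beats and chords last 4 each, so 15 chords.
Total: 12 + 56 + 56 + 5 + 15 = 144.

144 chords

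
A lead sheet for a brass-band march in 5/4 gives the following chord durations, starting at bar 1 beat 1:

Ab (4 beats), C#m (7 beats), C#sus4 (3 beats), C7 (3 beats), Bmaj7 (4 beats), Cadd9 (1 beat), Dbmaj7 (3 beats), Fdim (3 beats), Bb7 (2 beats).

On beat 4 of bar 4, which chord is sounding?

Bmaj7

Beat 4 of bar 4 is beat (4−1)×5 + 4 = 19 overall.
Running totals: Ab ends at 4, C#m ends at 11, C#sus4 ends at 14, C7 ends at 17, Bmaj7 ends at 21.
Beat 19 falls within Bmaj7.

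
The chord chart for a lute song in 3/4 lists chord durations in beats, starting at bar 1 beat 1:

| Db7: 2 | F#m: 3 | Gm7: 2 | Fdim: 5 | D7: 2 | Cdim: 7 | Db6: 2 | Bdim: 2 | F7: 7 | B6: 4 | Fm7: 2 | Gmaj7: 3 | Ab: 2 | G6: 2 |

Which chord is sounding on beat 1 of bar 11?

F7

Beat 1 of bar 11 is beat (11−1)×3 + 1 = 31 overall.
Running totals: Db7 ends at 2, F#m ends at 5, Gm7 ends at 7, Fdim ends at 12, D7 ends at 14, Cdim ends at 21, Db6 ends at 23, Bdim ends at 25, F7 ends at 32.
Beat 31 falls within F7.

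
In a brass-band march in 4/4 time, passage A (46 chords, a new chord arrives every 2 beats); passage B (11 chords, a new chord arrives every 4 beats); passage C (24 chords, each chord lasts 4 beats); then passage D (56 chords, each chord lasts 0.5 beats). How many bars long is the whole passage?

A: 46 × 2 = 92 beats = 23 bars.
B: 11 × 4 = 44 beats = 11 bars.
C: 24 × 4 = 96 beats = 24 bars.
D: 56 × 0.5 = 28 beats = 7 bars.
Total: 23 + 11 + 24 + 7 = 65 bars.

65 bars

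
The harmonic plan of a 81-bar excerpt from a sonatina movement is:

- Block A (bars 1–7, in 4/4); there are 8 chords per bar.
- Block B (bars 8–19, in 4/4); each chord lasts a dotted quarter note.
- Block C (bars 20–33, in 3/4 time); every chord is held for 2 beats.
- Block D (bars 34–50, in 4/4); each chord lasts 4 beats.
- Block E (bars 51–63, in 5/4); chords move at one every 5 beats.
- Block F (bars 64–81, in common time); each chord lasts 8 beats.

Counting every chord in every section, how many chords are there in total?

A: 7 bars × 4 beats = 28 beats; 0.5 beats/chord → 56 chords.
B: 12 bars × 4 beats = 48 beats; 1.5 beats/chord → 32 chords.
C: 14 bars × 3 beats = 42 beats; 2 beats/chord → 21 chords.
D: 17 bars × 4 beats = 68 beats; 4 beats/chord → 17 chords.
E: 13 bars × 5 beats = 65 beats; 5 beats/chord → 13 chords.
F: 18 bars × 4 beats = 72 beats; 8 beats/chord → 9 chords.
Total: 56 + 32 + 21 + 17 + 13 + 9 = 148.

148 chords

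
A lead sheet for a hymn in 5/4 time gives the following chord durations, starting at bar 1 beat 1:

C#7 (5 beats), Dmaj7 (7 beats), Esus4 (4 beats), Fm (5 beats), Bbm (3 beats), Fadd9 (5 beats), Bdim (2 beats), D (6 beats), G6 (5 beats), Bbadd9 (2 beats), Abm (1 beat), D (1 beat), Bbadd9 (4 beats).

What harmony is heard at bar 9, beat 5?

Beat 5 of bar 9 is beat (9−1)×5 + 5 = 45 overall.
Running totals: C#7 ends at 5, Dmaj7 ends at 12, Esus4 ends at 16, Fm ends at 21, Bbm ends at 24, Fadd9 ends at 29, Bdim ends at 31, D ends at 37, G6 ends at 42, Bbadd9 ends at 44, Abm ends at 45.
Beat 45 falls within Abm.

Abm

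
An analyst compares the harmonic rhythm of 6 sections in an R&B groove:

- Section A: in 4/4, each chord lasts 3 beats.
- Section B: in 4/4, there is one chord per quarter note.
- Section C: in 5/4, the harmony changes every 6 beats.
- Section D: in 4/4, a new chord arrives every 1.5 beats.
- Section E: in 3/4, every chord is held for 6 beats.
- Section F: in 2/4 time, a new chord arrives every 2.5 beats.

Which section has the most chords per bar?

Section B

A: 4 beats/bar ÷ 3 beats/chord = 4/3 chords/bar.
B: 4 beats/bar ÷ 1 beat/chord = 4 chords/bar.
C: 5 beats/bar ÷ 6 beats/chord = 5/6 chords/bar.
D: 4 beats/bar ÷ 1.5 beats/chord = 8/3 chords/bar.
E: 3 beats/bar ÷ 6 beats/chord = 0.5 chords/bar.
F: 2 beats/bar ÷ 2.5 beats/chord = 0.8 chords/bar.
Fastest is B at 4 chords/bar.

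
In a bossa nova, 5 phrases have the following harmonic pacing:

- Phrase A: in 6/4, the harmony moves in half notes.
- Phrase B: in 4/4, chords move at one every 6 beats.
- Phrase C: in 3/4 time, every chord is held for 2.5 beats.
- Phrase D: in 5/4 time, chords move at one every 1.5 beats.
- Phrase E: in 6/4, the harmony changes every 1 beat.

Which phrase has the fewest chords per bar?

Phrase B

A: 6/2 = 3 chords/bar.
B: 4/6 = 2/3 chords/bar.
C: 3/2.5 = 1.2 chords/bar.
D: 5/1.5 = 10/3 chords/bar.
E: 6/1 = 6 chords/bar.
Slowest is B at 2/3 chords/bar.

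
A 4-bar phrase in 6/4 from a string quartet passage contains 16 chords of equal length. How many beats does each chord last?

1.5 beats

4 bars × 6 beats/bar = 24 beats total.
24 beats ÷ 16 chords = 1.5 beats per chord.
(That is a dotted quarter note.)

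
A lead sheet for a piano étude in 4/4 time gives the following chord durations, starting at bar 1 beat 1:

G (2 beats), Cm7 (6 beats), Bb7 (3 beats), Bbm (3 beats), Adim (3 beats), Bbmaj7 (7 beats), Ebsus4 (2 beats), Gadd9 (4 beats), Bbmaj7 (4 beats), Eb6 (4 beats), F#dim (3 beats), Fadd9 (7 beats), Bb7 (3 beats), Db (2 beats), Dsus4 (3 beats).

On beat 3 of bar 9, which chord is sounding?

Beat 3 of bar 9 is beat (9−1)×4 + 3 = 35 overall.
Running totals: G ends at 2, Cm7 ends at 8, Bb7 ends at 11, Bbm ends at 14, Adim ends at 17, Bbmaj7 ends at 24, Ebsus4 ends at 26, Gadd9 ends at 30, Bbmaj7 ends at 34, Eb6 ends at 38.
Beat 35 falls within Eb6.

Eb6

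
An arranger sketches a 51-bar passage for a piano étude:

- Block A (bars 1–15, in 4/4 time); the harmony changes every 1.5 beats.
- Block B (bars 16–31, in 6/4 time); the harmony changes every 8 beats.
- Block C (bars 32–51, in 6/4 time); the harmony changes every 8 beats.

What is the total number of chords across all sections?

A: 15 bars × 4 beats = 60 beats; 1.5 beats/chord → 40 chords.
B: 16 bars × 6 beats = 96 beats; 8 beats/chord → 12 chords.
C: 20 bars × 6 beats = 120 beats; 8 beats/chord → 15 chords.
Total: 40 + 12 + 15 = 67.

67 chords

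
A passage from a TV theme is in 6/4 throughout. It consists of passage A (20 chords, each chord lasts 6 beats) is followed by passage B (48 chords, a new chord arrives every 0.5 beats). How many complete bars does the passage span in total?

A: 20 × 6 = 120 beats = 20 bars.
B: 48 × 0.5 = 24 beats = 4 bars.
Total: 20 + 4 = 24 bars.

24 bars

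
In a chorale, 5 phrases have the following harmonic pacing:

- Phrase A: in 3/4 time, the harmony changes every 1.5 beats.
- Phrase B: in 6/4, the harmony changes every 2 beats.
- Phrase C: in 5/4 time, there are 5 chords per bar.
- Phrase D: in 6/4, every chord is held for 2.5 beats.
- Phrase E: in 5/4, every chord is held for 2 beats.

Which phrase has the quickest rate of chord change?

A: 3/1.5 = 2 chords/bar.
B: 6/2 = 3 chords/bar.
C: 5/1 = 5 chords/bar.
D: 6/2.5 = 2.4 chords/bar.
E: 5/2 = 2.5 chords/bar.
Fastest is C at 5 chords/bar.

Phrase C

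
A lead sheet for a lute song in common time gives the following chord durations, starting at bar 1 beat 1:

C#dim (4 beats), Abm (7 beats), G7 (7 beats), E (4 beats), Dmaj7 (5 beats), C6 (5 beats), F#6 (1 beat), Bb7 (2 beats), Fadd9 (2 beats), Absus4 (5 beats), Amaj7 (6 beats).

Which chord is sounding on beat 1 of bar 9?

F#6

Beat 1 of bar 9 is beat (9−1)×4 + 1 = 33 overall.
Running totals: C#dim ends at 4, Abm ends at 11, G7 ends at 18, E ends at 22, Dmaj7 ends at 27, C6 ends at 32, F#6 ends at 33.
Beat 33 falls within F#6.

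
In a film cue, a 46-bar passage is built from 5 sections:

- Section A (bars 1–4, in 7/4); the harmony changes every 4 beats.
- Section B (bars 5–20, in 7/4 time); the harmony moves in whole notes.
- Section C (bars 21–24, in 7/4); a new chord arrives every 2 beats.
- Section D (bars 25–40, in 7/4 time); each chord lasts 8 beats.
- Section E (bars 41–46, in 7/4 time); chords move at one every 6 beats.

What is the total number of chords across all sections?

70 chords

A: 4·7 = 28 beats, 28/4 = 7 chords.
B: 16·7 = 112 beats, 112/4 = 28 chords.
C: 4·7 = 28 beats, 28/2 = 14 chords.
D: 16·7 = 112 beats, 112/8 = 14 chords.
E: 6·7 = 42 beats, 42/6 = 7 chords.
Total: 7 + 28 + 14 + 14 + 7 = 70.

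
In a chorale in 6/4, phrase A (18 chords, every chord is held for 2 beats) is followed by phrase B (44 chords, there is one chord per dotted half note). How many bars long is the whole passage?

A: 18 × 2 = 36 beats = 6 bars.
B: 44 × 3 = 132 beats = 22 bars.
Total: 6 + 22 = 28 bars.

28 bars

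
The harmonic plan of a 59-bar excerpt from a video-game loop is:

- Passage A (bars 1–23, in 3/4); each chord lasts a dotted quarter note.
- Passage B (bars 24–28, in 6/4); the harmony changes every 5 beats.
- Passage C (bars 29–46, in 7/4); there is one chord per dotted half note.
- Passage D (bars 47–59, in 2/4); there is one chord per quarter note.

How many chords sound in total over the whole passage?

A: 23·3 = 69 beats, 69/1.5 = 46 chords.
B: 5·6 = 30 beats, 30/5 = 6 chords.
C: 18·7 = 126 beats, 126/3 = 42 chords.
D: 13·2 = 26 beats, 26/1 = 26 chords.
Total: 46 + 6 + 42 + 26 = 120.

120 chords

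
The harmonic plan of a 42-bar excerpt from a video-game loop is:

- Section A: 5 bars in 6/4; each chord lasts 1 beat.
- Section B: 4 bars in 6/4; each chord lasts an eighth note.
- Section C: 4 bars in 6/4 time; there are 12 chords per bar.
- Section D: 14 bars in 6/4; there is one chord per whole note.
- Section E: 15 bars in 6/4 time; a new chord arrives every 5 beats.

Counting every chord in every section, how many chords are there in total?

165 chords

A has 30 beats and chords last 1 each, so 30 chords.
B has 24 beats and chords last 0.5 each, so 48 chords.
C has 24 beats and chords last 0.5 each, so 48 chords.
D has 84 beats and chords last 4 each, so 21 chords.
E has 90 beats and chords last 5 each, so 18 chords.
Total: 30 + 48 + 48 + 21 + 18 = 165.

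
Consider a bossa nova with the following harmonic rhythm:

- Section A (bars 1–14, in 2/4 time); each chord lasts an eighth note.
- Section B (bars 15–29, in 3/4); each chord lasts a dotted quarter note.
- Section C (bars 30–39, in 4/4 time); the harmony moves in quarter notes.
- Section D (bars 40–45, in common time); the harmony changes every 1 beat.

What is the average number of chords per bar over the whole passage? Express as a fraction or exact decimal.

10/3 chords per bar

A: 14 bars of 2 beats is 28 beats; at 0.5 beats each that's 56 chords.
B: 15 bars of 3 beats is 45 beats; at 1.5 beats each that's 30 chords.
C: 10 bars of 4 beats is 40 beats; at 1 beat each that's 40 chords.
D: 6 bars of 4 beats is 24 beats; at 1 beat each that's 24 chords.
Overall: 150 chords over 45 bars → 150/45 = 10/3 chords per bar.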